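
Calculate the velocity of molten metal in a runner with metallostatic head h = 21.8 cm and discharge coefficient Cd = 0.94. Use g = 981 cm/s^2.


Formula: v = Cd * sqrt(2 * g * h)  (Torricelli with discharge coefficient)
2*g*h = 2 * 981 * 21.8 = 42771.6 cm^2/s^2
sqrt(42771.6) = 206.81296 cm/s
v = 0.94 * 206.81296 = 194.4042 cm/s

Answer: 194.4042 cm/s


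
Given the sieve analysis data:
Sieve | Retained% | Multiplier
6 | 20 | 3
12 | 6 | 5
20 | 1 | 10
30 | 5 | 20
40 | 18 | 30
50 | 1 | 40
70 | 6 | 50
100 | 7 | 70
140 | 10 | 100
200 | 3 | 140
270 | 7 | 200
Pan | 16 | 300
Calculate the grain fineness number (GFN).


Formula: GFN = sum(pct * multiplier) / sum(pct)
sum(pct * multiplier) = 9190
sum(pct) = 100
GFN = 9190 / 100 = 91.90

91.90


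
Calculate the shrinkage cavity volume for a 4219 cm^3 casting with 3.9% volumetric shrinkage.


Formula: V_shrink = V_casting * shrinkage_pct / 100
V_shrink = 4219 cm^3 * 3.9 / 100 = 164.5410 cm^3

Final answer: 164.5410 cm^3


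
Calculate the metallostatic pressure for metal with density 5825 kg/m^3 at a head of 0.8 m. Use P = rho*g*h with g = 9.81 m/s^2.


Formula: P = rho * g * h
rho * g = 5825 * 9.81 = 57143.25 N/m^3
P = 57143.25 * 0.8 = 45714.6000 Pa

45714.6000 Pa


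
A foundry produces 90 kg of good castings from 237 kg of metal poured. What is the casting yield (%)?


Formula: Casting Yield = (W_good / W_total) * 100
Yield = (90 kg / 237 kg) * 100 = 37.9747%


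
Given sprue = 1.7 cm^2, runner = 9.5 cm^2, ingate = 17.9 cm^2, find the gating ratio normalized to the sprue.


Sprue:Runner:Ingate = 1 : 9.5/1.7 : 17.9/1.7 = 1:5.59:10.53

Final answer: 1:5.59:10.53


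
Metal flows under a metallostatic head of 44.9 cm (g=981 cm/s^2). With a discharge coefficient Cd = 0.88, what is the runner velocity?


Formula: v = Cd * sqrt(2 * g * h)  (Torricelli with discharge coefficient)
2*g*h = 2 * 981 * 44.9 = 88093.8 cm^2/s^2
sqrt(88093.8) = 296.80600 cm/s
v = 0.88 * 296.80600 = 261.1893 cm/s

Answer: 261.1893 cm/s


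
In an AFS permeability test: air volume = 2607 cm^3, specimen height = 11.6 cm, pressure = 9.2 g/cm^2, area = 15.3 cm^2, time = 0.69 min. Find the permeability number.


Formula: Permeability Number P = (V * H) / (p * A * t)
Numerator: V * H = 2607 * 11.6 = 30241.2
Denominator: p * A * t = 9.2 * 15.3 * 0.69 = 97.1244
P = 30241.2 / 97.1244 = 311.3656

311.3656


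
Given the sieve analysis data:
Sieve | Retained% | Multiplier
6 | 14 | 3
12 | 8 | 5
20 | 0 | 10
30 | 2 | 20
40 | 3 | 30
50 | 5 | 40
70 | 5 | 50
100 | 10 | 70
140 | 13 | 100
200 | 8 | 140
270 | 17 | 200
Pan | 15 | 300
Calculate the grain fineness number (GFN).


Formula: GFN = sum(pct * multiplier) / sum(pct)
sum(pct * multiplier) = 11682
sum(pct) = 100
GFN = 11682 / 100 = 116.82


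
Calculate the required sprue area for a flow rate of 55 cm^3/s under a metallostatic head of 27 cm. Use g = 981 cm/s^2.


Formula: v = sqrt(2*g*h), A = Q/v
Velocity: v = sqrt(2 * 981 * 27) = sqrt(52974) = 230.1608 cm/s
Sprue area: A = Q / v = 55 / 230.1608 = 0.2390 cm^2

Final answer: 0.2390 cm^2


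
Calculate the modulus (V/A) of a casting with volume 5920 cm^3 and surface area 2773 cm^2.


Formula: Casting Modulus M = V / A
M = 5920 cm^3 / 2773 cm^2 = 2.1349 cm

Final answer: 2.1349 cm


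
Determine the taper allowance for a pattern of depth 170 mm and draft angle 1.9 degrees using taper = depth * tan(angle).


Formula: taper = depth * tan(draft_angle)
tan(1.9 deg) = 0.0331734
taper = 170 mm * 0.0331734 = 5.6395 mm

5.6395 mm


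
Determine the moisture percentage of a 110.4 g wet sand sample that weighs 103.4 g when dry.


Formula: MC = (W_wet - W_dry) / W_wet * 100
Water mass = 110.4 - 103.4 = 7.0 g
MC = 7.0 / 110.4 * 100 = 6.3406%

Answer: 6.3406%


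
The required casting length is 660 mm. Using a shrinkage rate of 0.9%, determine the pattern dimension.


Formula: L_pattern = L_casting * (1 + shrinkage_rate/100)
Shrinkage factor = 1 + 0.9/100 = 1.009
L_pattern = 660 mm * 1.009 = 665.9400 mm

Final answer: 665.9400 mm


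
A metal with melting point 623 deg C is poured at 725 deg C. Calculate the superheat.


Formula: Superheat = T_pour - T_melt
Superheat = 725 - 623 = 102 deg C

Answer: 102 deg C


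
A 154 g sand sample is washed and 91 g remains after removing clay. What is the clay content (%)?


Formula: Clay% = (W_total - W_washed) / W_total * 100
Clay mass = 154 - 91 = 63 g
Clay% = 63 / 154 * 100 = 40.9091%

Answer: 40.9091%


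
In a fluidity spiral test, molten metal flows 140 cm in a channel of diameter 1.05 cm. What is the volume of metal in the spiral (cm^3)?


Formula: V = pi * (d/2)^2 * L  (cylinder volume)
Radius = 1.05/2 = 0.525 cm
V = pi * 0.525^2 * 140 = 121.2262 cm^3

Answer: 121.2262 cm^3


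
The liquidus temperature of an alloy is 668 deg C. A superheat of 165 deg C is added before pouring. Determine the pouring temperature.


Formula: T_pour = T_melt + Superheat
T_pour = 668 + 165 = 833 deg C

833 deg C


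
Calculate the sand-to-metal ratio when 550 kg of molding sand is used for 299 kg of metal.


Formula: Sand-to-Metal Ratio = W_sand / W_metal
Ratio = 550 kg / 299 kg = 1.8395

Answer: 1.8395


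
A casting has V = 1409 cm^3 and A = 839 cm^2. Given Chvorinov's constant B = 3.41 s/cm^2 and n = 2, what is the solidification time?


Formula: t_s = B * (V/A)^n  (Chvorinov's rule, n=2)
Modulus M = V/A = 1409/839 = 1.679380 cm
M^2 = 1.679380^2 = 2.820317 cm^2
t_s = 3.41 * 2.820317 = 9.6173 s

Final answer: 9.6173 s


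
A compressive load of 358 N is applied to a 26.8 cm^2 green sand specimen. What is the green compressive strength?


Formula: Compressive Strength = Force / Area
Strength = 358 N / 26.8 cm^2 = 13.3582 N/cm^2

Answer: 13.3582 N/cm^2


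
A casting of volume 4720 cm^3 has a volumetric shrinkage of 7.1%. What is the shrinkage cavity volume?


Formula: V_shrink = V_casting * shrinkage_pct / 100
V_shrink = 4720 cm^3 * 7.1 / 100 = 335.1200 cm^3

Answer: 335.1200 cm^3


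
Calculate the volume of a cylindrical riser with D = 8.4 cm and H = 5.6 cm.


Formula: V = pi * (D/2)^2 * H  (cylinder volume)
Radius = D/2 = 8.4/2 = 4.2 cm
V = pi * 4.2^2 * 5.6 = 310.3391 cm^3


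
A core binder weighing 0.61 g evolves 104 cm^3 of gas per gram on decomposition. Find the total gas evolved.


Formula: V_gas = W_binder * gas_evolution_rate
V = 0.61 g * 104 cm^3/g = 63.4400 cm^3

Final answer: 63.4400 cm^3


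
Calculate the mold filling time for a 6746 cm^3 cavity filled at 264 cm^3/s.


Formula: t_fill = V_mold / Q_flow
t = 6746 cm^3 / 264 cm^3/s = 25.5530 s


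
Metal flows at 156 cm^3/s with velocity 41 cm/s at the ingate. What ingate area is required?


Formula: A_ingate = Q / v  (continuity equation)
A = 156 cm^3/s / 41 cm/s = 3.8049 cm^2

Answer: 3.8049 cm^2


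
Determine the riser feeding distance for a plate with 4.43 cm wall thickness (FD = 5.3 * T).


Formula: FD = 5.3 * T  (riser feeding-distance rule)
FD = 5.3 * 4.43 cm = 23.4790 cm

Final answer: 23.4790 cm


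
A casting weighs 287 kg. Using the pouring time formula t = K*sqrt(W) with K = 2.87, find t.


Formula: t = K * sqrt(W)
sqrt(W) = sqrt(287) = 16.94107
t = 2.87 * 16.94107 = 48.6209 s

48.6209 s


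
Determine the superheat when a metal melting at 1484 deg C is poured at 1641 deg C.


Formula: Superheat = T_pour - T_melt
Superheat = 1641 - 1484 = 157 deg C

Answer: 157 deg C


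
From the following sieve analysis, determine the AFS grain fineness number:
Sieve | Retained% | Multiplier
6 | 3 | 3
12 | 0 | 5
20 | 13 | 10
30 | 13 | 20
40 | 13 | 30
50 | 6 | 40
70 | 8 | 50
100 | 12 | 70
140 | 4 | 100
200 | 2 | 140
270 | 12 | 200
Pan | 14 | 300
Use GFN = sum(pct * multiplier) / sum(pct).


Formula: GFN = sum(pct * multiplier) / sum(pct)
sum(pct * multiplier) = 9549
sum(pct) = 100
GFN = 9549 / 100 = 95.49


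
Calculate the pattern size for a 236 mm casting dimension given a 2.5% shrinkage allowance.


Formula: L_pattern = L_casting * (1 + shrinkage_rate/100)
Shrinkage factor = 1 + 2.5/100 = 1.025
L_pattern = 236 mm * 1.025 = 241.9000 mm

Answer: 241.9000 mm


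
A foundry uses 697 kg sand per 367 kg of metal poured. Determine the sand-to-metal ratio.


Formula: Sand-to-Metal Ratio = W_sand / W_metal
Ratio = 697 kg / 367 kg = 1.8992


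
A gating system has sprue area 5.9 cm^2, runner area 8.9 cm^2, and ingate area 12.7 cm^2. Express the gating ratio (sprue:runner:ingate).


Sprue:Runner:Ingate = 1 : 8.9/5.9 : 12.7/5.9 = 1:1.51:2.15

1:1.51:2.15


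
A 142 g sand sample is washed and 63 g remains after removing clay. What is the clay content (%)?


Formula: Clay% = (W_total - W_washed) / W_total * 100
Clay mass = 142 - 63 = 79 g
Clay% = 79 / 142 * 100 = 55.6338%

Answer: 55.6338%


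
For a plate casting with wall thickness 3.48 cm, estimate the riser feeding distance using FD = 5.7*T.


Formula: FD = 5.7 * T  (riser feeding-distance rule)
FD = 5.7 * 3.48 cm = 19.8360 cm

Answer: 19.8360 cm


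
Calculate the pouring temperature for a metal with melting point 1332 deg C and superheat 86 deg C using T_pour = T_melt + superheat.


Formula: T_pour = T_melt + Superheat
T_pour = 1332 + 86 = 1418 deg C

1418 deg C


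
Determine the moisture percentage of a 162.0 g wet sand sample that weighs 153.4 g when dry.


Formula: MC = (W_wet - W_dry) / W_wet * 100
Water mass = 162.0 - 153.4 = 8.6 g
MC = 8.6 / 162.0 * 100 = 5.3086%

Answer: 5.3086%


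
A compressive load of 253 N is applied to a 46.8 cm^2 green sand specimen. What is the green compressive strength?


Formula: Compressive Strength = Force / Area
Strength = 253 N / 46.8 cm^2 = 5.4060 N/cm^2

Answer: 5.4060 N/cm^2


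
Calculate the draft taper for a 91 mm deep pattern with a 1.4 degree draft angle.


Formula: taper = depth * tan(draft_angle)
tan(1.4 deg) = 0.0244395
taper = 91 mm * 0.0244395 = 2.2240 mm

2.2240 mm


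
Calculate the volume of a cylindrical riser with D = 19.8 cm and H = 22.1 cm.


Formula: V = pi * (D/2)^2 * H  (cylinder volume)
Radius = D/2 = 19.8/2 = 9.9 cm
V = pi * 9.9^2 * 22.1 = 6804.7557 cm^3


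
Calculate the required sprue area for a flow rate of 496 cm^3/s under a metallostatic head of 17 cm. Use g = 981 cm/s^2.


Formula: v = sqrt(2*g*h), A = Q/v
Velocity: v = sqrt(2 * 981 * 17) = sqrt(33354) = 182.6308 cm/s
Sprue area: A = Q / v = 496 / 182.6308 = 2.7159 cm^2

2.7159 cm^2


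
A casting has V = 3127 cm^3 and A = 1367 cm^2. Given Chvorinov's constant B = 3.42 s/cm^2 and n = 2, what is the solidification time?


Formula: t_s = B * (V/A)^n  (Chvorinov's rule, n=2)
Modulus M = V/A = 3127/1367 = 2.287491 cm
M^2 = 2.287491^2 = 5.232615 cm^2
t_s = 3.42 * 5.232615 = 17.8955 s


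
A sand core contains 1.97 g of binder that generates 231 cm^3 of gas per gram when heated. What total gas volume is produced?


Formula: V_gas = W_binder * gas_evolution_rate
V = 1.97 g * 231 cm^3/g = 455.0700 cm^3

Answer: 455.0700 cm^3


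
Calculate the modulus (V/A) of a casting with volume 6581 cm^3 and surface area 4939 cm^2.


Formula: Casting Modulus M = V / A
M = 6581 cm^3 / 4939 cm^2 = 1.3325 cm

Final answer: 1.3325 cm


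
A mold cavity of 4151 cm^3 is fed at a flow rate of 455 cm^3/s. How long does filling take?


Formula: t_fill = V_mold / Q_flow
t = 4151 cm^3 / 455 cm^3/s = 9.1231 s

Final answer: 9.1231 s


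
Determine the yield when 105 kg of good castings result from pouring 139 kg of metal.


Formula: Casting Yield = (W_good / W_total) * 100
Yield = (105 kg / 139 kg) * 100 = 75.5396%

Final answer: 75.5396%


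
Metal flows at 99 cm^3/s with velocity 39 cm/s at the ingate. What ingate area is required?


Formula: A_ingate = Q / v  (continuity equation)
A = 99 cm^3/s / 39 cm/s = 2.5385 cm^2

Final answer: 2.5385 cm^2


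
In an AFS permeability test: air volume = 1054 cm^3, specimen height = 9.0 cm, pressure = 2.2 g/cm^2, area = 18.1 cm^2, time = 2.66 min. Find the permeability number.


Formula: Permeability Number P = (V * H) / (p * A * t)
Numerator: V * H = 1054 * 9.0 = 9486.0
Denominator: p * A * t = 2.2 * 18.1 * 2.66 = 105.9212
P = 9486.0 / 105.9212 = 89.5571

89.5571


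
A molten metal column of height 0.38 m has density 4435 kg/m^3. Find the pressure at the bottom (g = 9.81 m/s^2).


Formula: P = rho * g * h
rho * g = 4435 * 9.81 = 43507.35 N/m^3
P = 43507.35 * 0.38 = 16532.7930 Pa

Final answer: 16532.7930 Pa


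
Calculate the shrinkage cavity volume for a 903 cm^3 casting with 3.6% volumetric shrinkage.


Formula: V_shrink = V_casting * shrinkage_pct / 100
V_shrink = 903 cm^3 * 3.6 / 100 = 32.5080 cm^3

Final answer: 32.5080 cm^3


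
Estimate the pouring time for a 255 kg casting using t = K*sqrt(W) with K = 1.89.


Formula: t = K * sqrt(W)
sqrt(W) = sqrt(255) = 15.96872
t = 1.89 * 15.96872 = 30.1809 s

Answer: 30.1809 s


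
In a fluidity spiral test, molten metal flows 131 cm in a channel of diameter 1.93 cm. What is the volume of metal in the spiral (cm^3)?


Formula: V = pi * (d/2)^2 * L  (cylinder volume)
Radius = 1.93/2 = 0.965 cm
V = pi * 0.965^2 * 131 = 383.2444 cm^3

Final answer: 383.2444 cm^3


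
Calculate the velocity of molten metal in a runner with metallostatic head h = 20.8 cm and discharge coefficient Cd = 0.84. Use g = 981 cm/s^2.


Formula: v = Cd * sqrt(2 * g * h)  (Torricelli with discharge coefficient)
2*g*h = 2 * 981 * 20.8 = 40809.6 cm^2/s^2
sqrt(40809.6) = 202.01386 cm/s
v = 0.84 * 202.01386 = 169.6916 cm/s

169.6916 cm/s


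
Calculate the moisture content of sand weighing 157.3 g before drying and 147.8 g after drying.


Formula: MC = (W_wet - W_dry) / W_wet * 100
Water mass = 157.3 - 147.8 = 9.5 g
MC = 9.5 / 157.3 * 100 = 6.0394%

Final answer: 6.0394%


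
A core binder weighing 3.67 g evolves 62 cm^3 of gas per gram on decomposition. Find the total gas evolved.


Formula: V_gas = W_binder * gas_evolution_rate
V = 3.67 g * 62 cm^3/g = 227.5400 cm^3


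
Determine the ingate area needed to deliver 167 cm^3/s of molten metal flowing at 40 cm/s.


Formula: A_ingate = Q / v  (continuity equation)
A = 167 cm^3/s / 40 cm/s = 4.1750 cm^2

4.1750 cm^2


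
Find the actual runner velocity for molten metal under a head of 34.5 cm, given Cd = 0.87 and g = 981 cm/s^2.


Formula: v = Cd * sqrt(2 * g * h)  (Torricelli with discharge coefficient)
2*g*h = 2 * 981 * 34.5 = 67689.0 cm^2/s^2
sqrt(67689.0) = 260.17110 cm/s
v = 0.87 * 260.17110 = 226.3489 cm/s

226.3489 cm/s


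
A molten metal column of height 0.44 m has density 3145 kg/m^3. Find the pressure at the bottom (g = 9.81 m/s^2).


Formula: P = rho * g * h
rho * g = 3145 * 9.81 = 30852.45 N/m^3
P = 30852.45 * 0.44 = 13575.0780 Pa

13575.0780 Pa


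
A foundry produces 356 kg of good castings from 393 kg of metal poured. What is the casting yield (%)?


Formula: Casting Yield = (W_good / W_total) * 100
Yield = (356 kg / 393 kg) * 100 = 90.5852%

90.5852%


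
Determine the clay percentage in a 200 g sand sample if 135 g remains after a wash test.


Formula: Clay% = (W_total - W_washed) / W_total * 100
Clay mass = 200 - 135 = 65 g
Clay% = 65 / 200 * 100 = 32.5000%


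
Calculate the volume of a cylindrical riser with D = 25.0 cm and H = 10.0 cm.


Formula: V = pi * (D/2)^2 * H  (cylinder volume)
Radius = D/2 = 25.0/2 = 12.5 cm
V = pi * 12.5^2 * 10.0 = 4908.7385 cm^3

Answer: 4908.7385 cm^3


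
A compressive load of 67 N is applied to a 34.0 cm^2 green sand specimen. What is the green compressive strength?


Formula: Compressive Strength = Force / Area
Strength = 67 N / 34.0 cm^2 = 1.9706 N/cm^2

Final answer: 1.9706 N/cm^2


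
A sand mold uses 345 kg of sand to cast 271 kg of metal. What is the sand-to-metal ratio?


Formula: Sand-to-Metal Ratio = W_sand / W_metal
Ratio = 345 kg / 271 kg = 1.2731

1.2731


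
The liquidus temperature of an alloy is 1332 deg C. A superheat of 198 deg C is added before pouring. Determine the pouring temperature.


Formula: T_pour = T_melt + Superheat
T_pour = 1332 + 198 = 1530 deg C

1530 deg C


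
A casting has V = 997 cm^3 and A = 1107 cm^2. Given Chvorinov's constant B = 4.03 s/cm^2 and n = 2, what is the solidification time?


Formula: t_s = B * (V/A)^n  (Chvorinov's rule, n=2)
Modulus M = V/A = 997/1107 = 0.900632 cm
M^2 = 0.900632^2 = 0.811138 cm^2
t_s = 4.03 * 0.811138 = 3.2689 s

3.2689 s


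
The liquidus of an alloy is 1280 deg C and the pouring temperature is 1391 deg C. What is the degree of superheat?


Formula: Superheat = T_pour - T_melt
Superheat = 1391 - 1280 = 111 deg C


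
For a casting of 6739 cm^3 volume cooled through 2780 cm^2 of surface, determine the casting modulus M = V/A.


Formula: Casting Modulus M = V / A
M = 6739 cm^3 / 2780 cm^2 = 2.4241 cm

2.4241 cm


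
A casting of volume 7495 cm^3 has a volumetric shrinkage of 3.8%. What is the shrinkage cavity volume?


Formula: V_shrink = V_casting * shrinkage_pct / 100
V_shrink = 7495 cm^3 * 3.8 / 100 = 284.8100 cm^3

Final answer: 284.8100 cm^3


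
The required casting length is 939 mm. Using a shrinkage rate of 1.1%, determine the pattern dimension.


Formula: L_pattern = L_casting * (1 + shrinkage_rate/100)
Shrinkage factor = 1 + 1.1/100 = 1.011
L_pattern = 939 mm * 1.011 = 949.3290 mm


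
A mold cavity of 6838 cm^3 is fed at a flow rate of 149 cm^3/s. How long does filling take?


Formula: t_fill = V_mold / Q_flow
t = 6838 cm^3 / 149 cm^3/s = 45.8926 s

Answer: 45.8926 s


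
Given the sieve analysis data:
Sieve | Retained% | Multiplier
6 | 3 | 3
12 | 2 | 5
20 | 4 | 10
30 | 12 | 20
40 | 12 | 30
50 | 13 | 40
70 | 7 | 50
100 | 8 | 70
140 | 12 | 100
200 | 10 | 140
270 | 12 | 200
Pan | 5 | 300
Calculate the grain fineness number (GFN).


Formula: GFN = sum(pct * multiplier) / sum(pct)
sum(pct * multiplier) = 8589
sum(pct) = 100
GFN = 8589 / 100 = 85.89

Final answer: 85.89


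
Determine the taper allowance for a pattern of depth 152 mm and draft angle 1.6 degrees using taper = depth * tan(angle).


Formula: taper = depth * tan(draft_angle)
tan(1.6 deg) = 0.0279325
taper = 152 mm * 0.0279325 = 4.2457 mm

4.2457 mm


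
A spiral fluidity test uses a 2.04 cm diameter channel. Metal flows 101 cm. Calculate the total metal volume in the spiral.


Formula: V = pi * (d/2)^2 * L  (cylinder volume)
Radius = 2.04/2 = 1.02 cm
V = pi * 1.02^2 * 101 = 330.1198 cm^3


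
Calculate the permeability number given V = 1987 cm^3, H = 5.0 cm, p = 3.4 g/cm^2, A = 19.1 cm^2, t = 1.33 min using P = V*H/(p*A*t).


Formula: Permeability Number P = (V * H) / (p * A * t)
Numerator: V * H = 1987 * 5.0 = 9935.0
Denominator: p * A * t = 3.4 * 19.1 * 1.33 = 86.3702
P = 9935.0 / 86.3702 = 115.0281

Answer: 115.0281


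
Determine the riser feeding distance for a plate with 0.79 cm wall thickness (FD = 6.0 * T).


Formula: FD = 6.0 * T  (riser feeding-distance rule)
FD = 6.0 * 0.79 cm = 4.7400 cm

Answer: 4.7400 cm


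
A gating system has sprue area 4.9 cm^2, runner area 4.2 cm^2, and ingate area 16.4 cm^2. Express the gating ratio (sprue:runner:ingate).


Sprue:Runner:Ingate = 1 : 4.2/4.9 : 16.4/4.9 = 1:0.86:3.35


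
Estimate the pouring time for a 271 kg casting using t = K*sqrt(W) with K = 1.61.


Formula: t = K * sqrt(W)
sqrt(W) = sqrt(271) = 16.46208
t = 1.61 * 16.46208 = 26.5039 s

Final answer: 26.5039 s


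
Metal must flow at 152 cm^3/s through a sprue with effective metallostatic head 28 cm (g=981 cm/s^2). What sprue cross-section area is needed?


Formula: v = sqrt(2*g*h), A = Q/v
Velocity: v = sqrt(2 * 981 * 28) = sqrt(54936) = 234.3843 cm/s
Sprue area: A = Q / v = 152 / 234.3843 = 0.6485 cm^2

Answer: 0.6485 cm^2


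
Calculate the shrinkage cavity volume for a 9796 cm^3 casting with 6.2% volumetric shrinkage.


Formula: V_shrink = V_casting * shrinkage_pct / 100
V_shrink = 9796 cm^3 * 6.2 / 100 = 607.3520 cm^3

Answer: 607.3520 cm^3


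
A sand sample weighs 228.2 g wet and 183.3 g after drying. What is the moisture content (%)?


Formula: MC = (W_wet - W_dry) / W_wet * 100
Water mass = 228.2 - 183.3 = 44.9 g
MC = 44.9 / 228.2 * 100 = 19.6757%

Final answer: 19.6757%


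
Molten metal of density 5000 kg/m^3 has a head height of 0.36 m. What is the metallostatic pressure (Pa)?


Formula: P = rho * g * h
rho * g = 5000 * 9.81 = 49050.0 N/m^3
P = 49050.0 * 0.36 = 17658.0000 Pa


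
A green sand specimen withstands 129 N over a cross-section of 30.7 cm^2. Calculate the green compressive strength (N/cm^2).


Formula: Compressive Strength = Force / Area
Strength = 129 N / 30.7 cm^2 = 4.2020 N/cm^2


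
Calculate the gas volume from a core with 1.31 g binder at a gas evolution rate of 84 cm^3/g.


Formula: V_gas = W_binder * gas_evolution_rate
V = 1.31 g * 84 cm^3/g = 110.0400 cm^3


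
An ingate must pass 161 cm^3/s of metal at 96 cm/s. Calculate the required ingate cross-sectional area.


Formula: A_ingate = Q / v  (continuity equation)
A = 161 cm^3/s / 96 cm/s = 1.6771 cm^2


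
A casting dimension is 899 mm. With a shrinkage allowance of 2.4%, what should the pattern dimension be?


Formula: L_pattern = L_casting * (1 + shrinkage_rate/100)
Shrinkage factor = 1 + 2.4/100 = 1.024
L_pattern = 899 mm * 1.024 = 920.5760 mm

Answer: 920.5760 mm


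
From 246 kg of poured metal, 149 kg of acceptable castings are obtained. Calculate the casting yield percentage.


Formula: Casting Yield = (W_good / W_total) * 100
Yield = (149 kg / 246 kg) * 100 = 60.5691%

60.5691%


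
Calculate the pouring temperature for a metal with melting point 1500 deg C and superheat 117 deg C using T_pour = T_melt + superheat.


Formula: T_pour = T_melt + Superheat
T_pour = 1500 + 117 = 1617 deg C

1617 deg C


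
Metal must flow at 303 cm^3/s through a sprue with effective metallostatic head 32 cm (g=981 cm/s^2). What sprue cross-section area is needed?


Formula: v = sqrt(2*g*h), A = Q/v
Velocity: v = sqrt(2 * 981 * 32) = sqrt(62784) = 250.5674 cm/s
Sprue area: A = Q / v = 303 / 250.5674 = 1.2093 cm^2

Answer: 1.2093 cm^2


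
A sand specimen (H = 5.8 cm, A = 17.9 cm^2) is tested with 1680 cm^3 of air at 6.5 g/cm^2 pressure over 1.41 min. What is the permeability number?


Formula: Permeability Number P = (V * H) / (p * A * t)
Numerator: V * H = 1680 * 5.8 = 9744.0
Denominator: p * A * t = 6.5 * 17.9 * 1.41 = 164.0535
P = 9744.0 / 164.0535 = 59.3953

Final answer: 59.3953


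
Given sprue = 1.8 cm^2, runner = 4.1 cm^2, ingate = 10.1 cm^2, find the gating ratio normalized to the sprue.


Sprue:Runner:Ingate = 1 : 4.1/1.8 : 10.1/1.8 = 1:2.28:5.61


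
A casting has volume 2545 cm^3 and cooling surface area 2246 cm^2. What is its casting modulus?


Formula: Casting Modulus M = V / A
M = 2545 cm^3 / 2246 cm^2 = 1.1331 cm

1.1331 cm


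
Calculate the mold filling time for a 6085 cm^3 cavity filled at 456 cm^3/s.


Formula: t_fill = V_mold / Q_flow
t = 6085 cm^3 / 456 cm^3/s = 13.3443 s

Answer: 13.3443 s


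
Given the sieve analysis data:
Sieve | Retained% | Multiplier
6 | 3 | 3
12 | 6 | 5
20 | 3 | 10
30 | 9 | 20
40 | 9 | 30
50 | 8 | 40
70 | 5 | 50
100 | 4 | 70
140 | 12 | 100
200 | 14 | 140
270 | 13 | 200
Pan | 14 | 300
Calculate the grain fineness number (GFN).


Formula: GFN = sum(pct * multiplier) / sum(pct)
sum(pct * multiplier) = 11329
sum(pct) = 100
GFN = 11329 / 100 = 113.29

113.29


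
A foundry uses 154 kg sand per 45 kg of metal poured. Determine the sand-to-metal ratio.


Formula: Sand-to-Metal Ratio = W_sand / W_metal
Ratio = 154 kg / 45 kg = 3.4222

3.4222


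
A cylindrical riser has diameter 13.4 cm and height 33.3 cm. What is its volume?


Formula: V = pi * (D/2)^2 * H  (cylinder volume)
Radius = D/2 = 13.4/2 = 6.7 cm
V = pi * 6.7^2 * 33.3 = 4696.1689 cm^3


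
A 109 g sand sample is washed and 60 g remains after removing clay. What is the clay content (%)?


Formula: Clay% = (W_total - W_washed) / W_total * 100
Clay mass = 109 - 60 = 49 g
Clay% = 49 / 109 * 100 = 44.9541%

Final answer: 44.9541%


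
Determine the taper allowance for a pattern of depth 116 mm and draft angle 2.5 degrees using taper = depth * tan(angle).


Formula: taper = depth * tan(draft_angle)
tan(2.5 deg) = 0.0436609
taper = 116 mm * 0.0436609 = 5.0647 mm

5.0647 mm


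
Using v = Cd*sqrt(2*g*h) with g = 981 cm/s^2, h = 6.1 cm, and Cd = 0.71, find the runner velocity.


Formula: v = Cd * sqrt(2 * g * h)  (Torricelli with discharge coefficient)
2*g*h = 2 * 981 * 6.1 = 11968.2 cm^2/s^2
sqrt(11968.2) = 109.39927 cm/s
v = 0.71 * 109.39927 = 77.6735 cm/s


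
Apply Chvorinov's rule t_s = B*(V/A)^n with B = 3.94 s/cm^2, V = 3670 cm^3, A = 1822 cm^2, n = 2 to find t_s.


Formula: t_s = B * (V/A)^n  (Chvorinov's rule, n=2)
Modulus M = V/A = 3670/1822 = 2.014270 cm
M^2 = 2.014270^2 = 4.057284 cm^2
t_s = 3.94 * 4.057284 = 15.9857 s

Answer: 15.9857 s


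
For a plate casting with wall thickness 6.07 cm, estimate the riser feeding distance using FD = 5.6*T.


Formula: FD = 5.6 * T  (riser feeding-distance rule)
FD = 5.6 * 6.07 cm = 33.9920 cm

Final answer: 33.9920 cm


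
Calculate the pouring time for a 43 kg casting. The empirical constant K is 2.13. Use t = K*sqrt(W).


Formula: t = K * sqrt(W)
sqrt(W) = sqrt(43) = 6.55744
t = 2.13 * 6.55744 = 13.9673 s

Answer: 13.9673 s


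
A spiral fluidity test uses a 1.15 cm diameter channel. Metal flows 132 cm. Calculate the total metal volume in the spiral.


Formula: V = pi * (d/2)^2 * L  (cylinder volume)
Radius = 1.15/2 = 0.575 cm
V = pi * 0.575^2 * 132 = 137.1070 cm^3

Answer: 137.1070 cm^3


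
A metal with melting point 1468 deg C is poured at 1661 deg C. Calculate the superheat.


Formula: Superheat = T_pour - T_melt
Superheat = 1661 - 1468 = 193 deg C


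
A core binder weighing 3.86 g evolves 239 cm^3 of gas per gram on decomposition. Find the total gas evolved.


Formula: V_gas = W_binder * gas_evolution_rate
V = 3.86 g * 239 cm^3/g = 922.5400 cm^3

Final answer: 922.5400 cm^3


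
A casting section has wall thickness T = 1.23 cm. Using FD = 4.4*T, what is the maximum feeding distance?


Formula: FD = 4.4 * T  (riser feeding-distance rule)
FD = 4.4 * 1.23 cm = 5.4120 cm


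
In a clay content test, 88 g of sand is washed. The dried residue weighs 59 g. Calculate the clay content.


Formula: Clay% = (W_total - W_washed) / W_total * 100
Clay mass = 88 - 59 = 29 g
Clay% = 29 / 88 * 100 = 32.9545%

Final answer: 32.9545%


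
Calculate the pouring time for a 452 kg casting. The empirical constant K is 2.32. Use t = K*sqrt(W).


Formula: t = K * sqrt(W)
sqrt(W) = sqrt(452) = 21.26029
t = 2.32 * 21.26029 = 49.3239 s

Final answer: 49.3239 s


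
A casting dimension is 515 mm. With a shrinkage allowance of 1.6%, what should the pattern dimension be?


Formula: L_pattern = L_casting * (1 + shrinkage_rate/100)
Shrinkage factor = 1 + 1.6/100 = 1.016
L_pattern = 515 mm * 1.016 = 523.2400 mm

Answer: 523.2400 mm


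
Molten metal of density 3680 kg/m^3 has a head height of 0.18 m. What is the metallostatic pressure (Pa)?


Formula: P = rho * g * h
rho * g = 3680 * 9.81 = 36100.8 N/m^3
P = 36100.8 * 0.18 = 6498.1440 Pa

Answer: 6498.1440 Pa


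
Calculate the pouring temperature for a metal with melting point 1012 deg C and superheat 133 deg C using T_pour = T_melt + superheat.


Formula: T_pour = T_melt + Superheat
T_pour = 1012 + 133 = 1145 deg C

1145 deg C


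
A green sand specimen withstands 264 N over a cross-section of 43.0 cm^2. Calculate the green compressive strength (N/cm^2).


Formula: Compressive Strength = Force / Area
Strength = 264 N / 43.0 cm^2 = 6.1395 N/cm^2

Answer: 6.1395 N/cm^2


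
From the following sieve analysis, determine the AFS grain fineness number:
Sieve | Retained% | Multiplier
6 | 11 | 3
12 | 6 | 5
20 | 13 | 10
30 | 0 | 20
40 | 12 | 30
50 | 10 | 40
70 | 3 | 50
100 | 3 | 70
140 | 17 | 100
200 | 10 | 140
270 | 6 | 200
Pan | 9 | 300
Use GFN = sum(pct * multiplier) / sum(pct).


Formula: GFN = sum(pct * multiplier) / sum(pct)
sum(pct * multiplier) = 8313
sum(pct) = 100
GFN = 8313 / 100 = 83.13

Answer: 83.13


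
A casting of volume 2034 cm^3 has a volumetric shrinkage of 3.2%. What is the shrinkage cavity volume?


Formula: V_shrink = V_casting * shrinkage_pct / 100
V_shrink = 2034 cm^3 * 3.2 / 100 = 65.0880 cm^3

65.0880 cm^3


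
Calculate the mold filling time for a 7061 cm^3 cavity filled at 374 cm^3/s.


Formula: t_fill = V_mold / Q_flow
t = 7061 cm^3 / 374 cm^3/s = 18.8797 s


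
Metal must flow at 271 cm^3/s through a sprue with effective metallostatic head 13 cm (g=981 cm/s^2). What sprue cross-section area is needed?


Formula: v = sqrt(2*g*h), A = Q/v
Velocity: v = sqrt(2 * 981 * 13) = sqrt(25506) = 159.7060 cm/s
Sprue area: A = Q / v = 271 / 159.7060 = 1.6969 cm^2


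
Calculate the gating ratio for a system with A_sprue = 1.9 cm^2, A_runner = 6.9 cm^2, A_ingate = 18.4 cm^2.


Sprue:Runner:Ingate = 1 : 6.9/1.9 : 18.4/1.9 = 1:3.63:9.68

Final answer: 1:3.63:9.68


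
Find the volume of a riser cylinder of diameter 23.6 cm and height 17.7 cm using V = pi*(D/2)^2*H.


Formula: V = pi * (D/2)^2 * H  (cylinder volume)
Radius = D/2 = 23.6/2 = 11.8 cm
V = pi * 11.8^2 * 17.7 = 7742.6059 cm^3

Answer: 7742.6059 cm^3


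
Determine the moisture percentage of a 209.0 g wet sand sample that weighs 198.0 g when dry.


Formula: MC = (W_wet - W_dry) / W_wet * 100
Water mass = 209.0 - 198.0 = 11.0 g
MC = 11.0 / 209.0 * 100 = 5.2632%

Final answer: 5.2632%


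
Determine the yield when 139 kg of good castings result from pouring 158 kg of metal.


Formula: Casting Yield = (W_good / W_total) * 100
Yield = (139 kg / 158 kg) * 100 = 87.9747%

Final answer: 87.9747%


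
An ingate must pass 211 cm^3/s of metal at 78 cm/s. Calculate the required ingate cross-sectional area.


Formula: A_ingate = Q / v  (continuity equation)
A = 211 cm^3/s / 78 cm/s = 2.7051 cm^2


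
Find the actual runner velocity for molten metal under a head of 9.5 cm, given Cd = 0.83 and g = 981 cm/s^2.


Formula: v = Cd * sqrt(2 * g * h)  (Torricelli with discharge coefficient)
2*g*h = 2 * 981 * 9.5 = 18639.0 cm^2/s^2
sqrt(18639.0) = 136.52472 cm/s
v = 0.83 * 136.52472 = 113.3155 cm/s

113.3155 cm/s


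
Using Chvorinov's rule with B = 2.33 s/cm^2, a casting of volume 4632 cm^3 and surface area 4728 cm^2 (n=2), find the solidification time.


Formula: t_s = B * (V/A)^n  (Chvorinov's rule, n=2)
Modulus M = V/A = 4632/4728 = 0.979695 cm
M^2 = 0.979695^2 = 0.959802 cm^2
t_s = 2.33 * 0.959802 = 2.2363 s


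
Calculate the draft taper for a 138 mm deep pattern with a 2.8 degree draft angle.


Formula: taper = depth * tan(draft_angle)
tan(2.8 deg) = 0.0489082
taper = 138 mm * 0.0489082 = 6.7493 mm

Answer: 6.7493 mm


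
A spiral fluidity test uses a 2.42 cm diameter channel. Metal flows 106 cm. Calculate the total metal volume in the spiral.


Formula: V = pi * (d/2)^2 * L  (cylinder volume)
Radius = 2.42/2 = 1.21 cm
V = pi * 1.21^2 * 106 = 487.5582 cm^3

487.5582 cm^3


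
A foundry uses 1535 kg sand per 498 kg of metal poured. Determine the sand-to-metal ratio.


Formula: Sand-to-Metal Ratio = W_sand / W_metal
Ratio = 1535 kg / 498 kg = 3.0823


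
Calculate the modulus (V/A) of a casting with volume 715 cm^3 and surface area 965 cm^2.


Formula: Casting Modulus M = V / A
M = 715 cm^3 / 965 cm^2 = 0.7409 cm


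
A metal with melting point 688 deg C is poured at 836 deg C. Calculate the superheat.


Formula: Superheat = T_pour - T_melt
Superheat = 836 - 688 = 148 deg C

Answer: 148 deg C


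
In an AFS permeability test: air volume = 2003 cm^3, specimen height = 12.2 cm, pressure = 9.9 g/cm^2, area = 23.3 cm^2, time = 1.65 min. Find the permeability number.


Formula: Permeability Number P = (V * H) / (p * A * t)
Numerator: V * H = 2003 * 12.2 = 24436.6
Denominator: p * A * t = 9.9 * 23.3 * 1.65 = 380.6055
P = 24436.6 / 380.6055 = 64.2045

Answer: 64.2045


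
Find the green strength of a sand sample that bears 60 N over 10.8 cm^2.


Formula: Compressive Strength = Force / Area
Strength = 60 N / 10.8 cm^2 = 5.5556 N/cm^2

5.5556 N/cm^2


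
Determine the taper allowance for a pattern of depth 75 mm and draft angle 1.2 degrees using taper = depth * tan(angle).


Formula: taper = depth * tan(draft_angle)
tan(1.2 deg) = 0.0209470
taper = 75 mm * 0.0209470 = 1.5710 mm

1.5710 mm


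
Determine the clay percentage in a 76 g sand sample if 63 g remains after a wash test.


Formula: Clay% = (W_total - W_washed) / W_total * 100
Clay mass = 76 - 63 = 13 g
Clay% = 13 / 76 * 100 = 17.1053%


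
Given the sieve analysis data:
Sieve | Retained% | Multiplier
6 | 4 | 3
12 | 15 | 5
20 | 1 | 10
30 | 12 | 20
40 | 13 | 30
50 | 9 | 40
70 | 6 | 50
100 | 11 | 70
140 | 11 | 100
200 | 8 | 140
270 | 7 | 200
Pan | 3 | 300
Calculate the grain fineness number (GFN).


Formula: GFN = sum(pct * multiplier) / sum(pct)
sum(pct * multiplier) = 6677
sum(pct) = 100
GFN = 6677 / 100 = 66.77

66.77


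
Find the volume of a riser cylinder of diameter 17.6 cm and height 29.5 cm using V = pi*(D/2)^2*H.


Formula: V = pi * (D/2)^2 * H  (cylinder volume)
Radius = D/2 = 17.6/2 = 8.8 cm
V = pi * 8.8^2 * 29.5 = 7176.9056 cm^3

7176.9056 cm^3


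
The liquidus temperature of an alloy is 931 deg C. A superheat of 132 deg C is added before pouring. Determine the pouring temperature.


Formula: T_pour = T_melt + Superheat
T_pour = 931 + 132 = 1063 deg C

Final answer: 1063 deg C


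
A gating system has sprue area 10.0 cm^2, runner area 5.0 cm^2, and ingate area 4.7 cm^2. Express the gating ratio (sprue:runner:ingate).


Sprue:Runner:Ingate = 1 : 5.0/10.0 : 4.7/10.0 = 1:0.50:0.47

Answer: 1:0.50:0.47


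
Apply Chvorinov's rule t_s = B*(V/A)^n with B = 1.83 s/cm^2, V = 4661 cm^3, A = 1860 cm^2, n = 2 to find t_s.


Formula: t_s = B * (V/A)^n  (Chvorinov's rule, n=2)
Modulus M = V/A = 4661/1860 = 2.505914 cm
M^2 = 2.505914^2 = 6.279605 cm^2
t_s = 1.83 * 6.279605 = 11.4917 s

Answer: 11.4917 s


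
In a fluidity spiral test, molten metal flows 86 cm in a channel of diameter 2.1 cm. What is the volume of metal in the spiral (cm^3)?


Formula: V = pi * (d/2)^2 * L  (cylinder volume)
Radius = 2.1/2 = 1.05 cm
V = pi * 1.05^2 * 86 = 297.8701 cm^3

Answer: 297.8701 cm^3


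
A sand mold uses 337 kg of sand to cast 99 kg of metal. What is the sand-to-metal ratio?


Formula: Sand-to-Metal Ratio = W_sand / W_metal
Ratio = 337 kg / 99 kg = 3.4040

Final answer: 3.4040


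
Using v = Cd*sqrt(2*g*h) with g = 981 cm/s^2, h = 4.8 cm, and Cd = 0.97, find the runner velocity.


Formula: v = Cd * sqrt(2 * g * h)  (Torricelli with discharge coefficient)
2*g*h = 2 * 981 * 4.8 = 9417.6 cm^2/s^2
sqrt(9417.6) = 97.04432 cm/s
v = 0.97 * 97.04432 = 94.1330 cm/s

94.1330 cm/s


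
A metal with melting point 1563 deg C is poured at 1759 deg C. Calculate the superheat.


Formula: Superheat = T_pour - T_melt
Superheat = 1759 - 1563 = 196 deg C


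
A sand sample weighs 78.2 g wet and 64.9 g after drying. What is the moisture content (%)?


Formula: MC = (W_wet - W_dry) / W_wet * 100
Water mass = 78.2 - 64.9 = 13.3 g
MC = 13.3 / 78.2 * 100 = 17.0077%

17.0077%


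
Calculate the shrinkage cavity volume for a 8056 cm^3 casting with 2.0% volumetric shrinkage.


Formula: V_shrink = V_casting * shrinkage_pct / 100
V_shrink = 8056 cm^3 * 2.0 / 100 = 161.1200 cm^3

Answer: 161.1200 cm^3


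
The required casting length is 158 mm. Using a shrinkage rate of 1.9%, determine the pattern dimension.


Formula: L_pattern = L_casting * (1 + shrinkage_rate/100)
Shrinkage factor = 1 + 1.9/100 = 1.019
L_pattern = 158 mm * 1.019 = 161.0020 mm


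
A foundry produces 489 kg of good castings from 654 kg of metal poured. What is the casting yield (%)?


Formula: Casting Yield = (W_good / W_total) * 100
Yield = (489 kg / 654 kg) * 100 = 74.7706%


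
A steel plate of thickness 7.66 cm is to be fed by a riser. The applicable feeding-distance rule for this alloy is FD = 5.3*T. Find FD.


Formula: FD = 5.3 * T  (riser feeding-distance rule)
FD = 5.3 * 7.66 cm = 40.5980 cm

Final answer: 40.5980 cm


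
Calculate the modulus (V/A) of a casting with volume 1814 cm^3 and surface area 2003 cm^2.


Formula: Casting Modulus M = V / A
M = 1814 cm^3 / 2003 cm^2 = 0.9056 cm

0.9056 cm


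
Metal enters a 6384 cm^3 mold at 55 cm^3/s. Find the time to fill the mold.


Formula: t_fill = V_mold / Q_flow
t = 6384 cm^3 / 55 cm^3/s = 116.0727 s

Answer: 116.0727 s


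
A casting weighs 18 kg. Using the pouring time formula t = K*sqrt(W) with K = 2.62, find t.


Formula: t = K * sqrt(W)
sqrt(W) = sqrt(18) = 4.24264
t = 2.62 * 4.24264 = 11.1157 s

11.1157 s


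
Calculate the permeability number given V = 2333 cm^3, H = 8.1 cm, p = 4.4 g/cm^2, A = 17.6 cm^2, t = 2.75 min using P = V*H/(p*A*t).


Formula: Permeability Number P = (V * H) / (p * A * t)
Numerator: V * H = 2333 * 8.1 = 18897.3
Denominator: p * A * t = 4.4 * 17.6 * 2.75 = 212.96
P = 18897.3 / 212.96 = 88.7364

Final answer: 88.7364


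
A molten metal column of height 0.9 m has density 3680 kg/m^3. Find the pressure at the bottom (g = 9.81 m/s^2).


Formula: P = rho * g * h
rho * g = 3680 * 9.81 = 36100.8 N/m^3
P = 36100.8 * 0.9 = 32490.7200 Pa


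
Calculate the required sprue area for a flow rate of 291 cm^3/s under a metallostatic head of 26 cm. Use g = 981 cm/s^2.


Formula: v = sqrt(2*g*h), A = Q/v
Velocity: v = sqrt(2 * 981 * 26) = sqrt(51012) = 225.8584 cm/s
Sprue area: A = Q / v = 291 / 225.8584 = 1.2884 cm^2


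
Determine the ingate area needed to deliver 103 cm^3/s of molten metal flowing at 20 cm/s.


Formula: A_ingate = Q / v  (continuity equation)
A = 103 cm^3/s / 20 cm/s = 5.1500 cm^2

5.1500 cm^2


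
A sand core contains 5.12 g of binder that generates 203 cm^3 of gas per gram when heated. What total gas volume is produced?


Formula: V_gas = W_binder * gas_evolution_rate
V = 5.12 g * 203 cm^3/g = 1039.3600 cm^3

1039.3600 cm^3


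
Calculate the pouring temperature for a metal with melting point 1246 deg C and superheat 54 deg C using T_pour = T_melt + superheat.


Formula: T_pour = T_melt + Superheat
T_pour = 1246 + 54 = 1300 deg C

Final answer: 1300 deg C


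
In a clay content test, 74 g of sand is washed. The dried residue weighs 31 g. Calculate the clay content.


Formula: Clay% = (W_total - W_washed) / W_total * 100
Clay mass = 74 - 31 = 43 g
Clay% = 43 / 74 * 100 = 58.1081%


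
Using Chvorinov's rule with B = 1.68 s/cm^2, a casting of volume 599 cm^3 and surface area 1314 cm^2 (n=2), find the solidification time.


Formula: t_s = B * (V/A)^n  (Chvorinov's rule, n=2)
Modulus M = V/A = 599/1314 = 0.455860 cm
M^2 = 0.455860^2 = 0.207808 cm^2
t_s = 1.68 * 0.207808 = 0.3491 s

Final answer: 0.3491 s


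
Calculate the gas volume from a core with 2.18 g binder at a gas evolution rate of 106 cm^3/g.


Formula: V_gas = W_binder * gas_evolution_rate
V = 2.18 g * 106 cm^3/g = 231.0800 cm^3

231.0800 cm^3


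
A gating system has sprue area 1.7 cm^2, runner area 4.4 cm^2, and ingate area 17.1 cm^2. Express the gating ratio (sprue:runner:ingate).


Sprue:Runner:Ingate = 1 : 4.4/1.7 : 17.1/1.7 = 1:2.59:10.06

Answer: 1:2.59:10.06


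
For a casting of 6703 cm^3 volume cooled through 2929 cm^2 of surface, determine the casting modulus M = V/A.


Formula: Casting Modulus M = V / A
M = 6703 cm^3 / 2929 cm^2 = 2.2885 cm


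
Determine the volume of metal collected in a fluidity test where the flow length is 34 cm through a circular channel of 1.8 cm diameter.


Formula: V = pi * (d/2)^2 * L  (cylinder volume)
Radius = 1.8/2 = 0.9 cm
V = pi * 0.9^2 * 34 = 86.5195 cm^3
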